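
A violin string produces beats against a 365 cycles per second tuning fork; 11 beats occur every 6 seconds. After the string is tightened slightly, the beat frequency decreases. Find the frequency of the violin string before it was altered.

363.1667 Hz

Beat frequency = 11/6 = 1.8333 Hz.
|f − 365| = 1.8333, so the violin string was at either 363.1667 Hz or 366.8333 Hz.
Increasing tension raises a string's frequency; the adjustment raises the violin string's frequency.
The beat rate fell, so the adjustment moved the violin string toward 365 Hz — it must have started below the reference.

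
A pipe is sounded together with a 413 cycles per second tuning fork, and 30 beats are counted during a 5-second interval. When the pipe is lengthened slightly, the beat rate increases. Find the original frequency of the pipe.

Beat frequency = 30/5 = 6 Hz.
|f − 413| = 6, so the pipe was at either 407 Hz or 419 Hz.
A longer pipe has a lower fundamental; the adjustment lowers the pipe's frequency.
The beat rate rose, so the adjustment moved the pipe further from 413 Hz — it was already below the reference.

407 Hz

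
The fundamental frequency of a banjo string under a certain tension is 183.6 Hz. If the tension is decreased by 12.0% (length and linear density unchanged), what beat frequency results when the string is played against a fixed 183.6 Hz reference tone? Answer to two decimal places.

11.37 Hz

For a string, f ∝ √T, so the new frequency is 183.6·√0.880 = 172.2321 Hz.
f_beat = |172.2321 − 183.6| = 11.37 Hz.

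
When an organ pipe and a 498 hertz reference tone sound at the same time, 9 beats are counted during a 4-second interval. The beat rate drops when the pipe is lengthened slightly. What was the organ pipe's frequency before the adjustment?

Beat frequency = 9/4 = 2.25 Hz.
|f − 498| = 2.25, so the organ pipe was at either 495.75 Hz or 500.25 Hz.
A longer pipe has a lower fundamental; the adjustment lowers the organ pipe's frequency.
The beat rate fell, so the adjustment moved the organ pipe toward 498 Hz — it must have started above the reference.

500.25 Hz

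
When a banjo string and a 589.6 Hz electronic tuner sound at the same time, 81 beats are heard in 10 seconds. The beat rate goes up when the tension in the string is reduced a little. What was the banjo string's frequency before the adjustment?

581.5 Hz

Beat frequency = 81/10 = 8.1 Hz.
|f − 589.6| = 8.1, so the banjo string was at either 581.5 Hz or 597.7 Hz.
Lower tension means lower frequency; the adjustment lowers the banjo string's frequency.
The beat rate rose, so the adjustment moved the banjo string further from 589.6 Hz — it was already below the reference.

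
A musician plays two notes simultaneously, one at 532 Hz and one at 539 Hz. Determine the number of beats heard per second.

7 Hz

f_beat = |f₁ − f₂|.
|532 − 539| = 7 Hz.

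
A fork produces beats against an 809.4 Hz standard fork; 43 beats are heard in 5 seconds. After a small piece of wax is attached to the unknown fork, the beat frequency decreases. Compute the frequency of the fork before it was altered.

818 Hz

Beat frequency = 43/5 = 8.6 Hz.
|f − 809.4| = 8.6, so the fork was at either 800.8 Hz or 818 Hz.
Loading a fork with wax lowers its frequency; the adjustment lowers the fork's frequency.
The beat rate fell, so the adjustment moved the fork toward 809.4 Hz — it must have started above the reference.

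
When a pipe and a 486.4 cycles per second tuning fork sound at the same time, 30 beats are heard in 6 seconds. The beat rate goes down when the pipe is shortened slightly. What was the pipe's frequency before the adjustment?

Beat frequency = 30/6 = 5 Hz.
|f − 486.4| = 5, so the pipe was at either 481.4 Hz or 491.4 Hz.
A shorter pipe has a higher fundamental; the adjustment raises the pipe's frequency.
The beat rate fell, so the adjustment moved the pipe toward 486.4 Hz — it must have started below the reference.

481.4 Hz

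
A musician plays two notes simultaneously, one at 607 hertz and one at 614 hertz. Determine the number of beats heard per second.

The beat frequency equals the magnitude of the frequency difference.
|607 − 614| = 7 Hz.

7 Hz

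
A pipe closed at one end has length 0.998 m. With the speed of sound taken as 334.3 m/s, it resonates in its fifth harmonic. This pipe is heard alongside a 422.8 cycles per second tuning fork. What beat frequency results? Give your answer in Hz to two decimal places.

4.09 Hz

Closed pipe (odd harmonics): f_n = n·v/(4L) = 5·334.3/(4·0.998) = 418.7124 Hz.
f_beat = |418.7124 − 422.8| = 4.09 Hz.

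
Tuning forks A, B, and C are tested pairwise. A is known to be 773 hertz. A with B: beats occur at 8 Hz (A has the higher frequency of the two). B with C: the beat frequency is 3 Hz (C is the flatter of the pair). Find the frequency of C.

B is below A, so f_B = 773 − 8 = 765 Hz.
C is below B, so f_C = 765 − 3 = 762 Hz.

762 Hz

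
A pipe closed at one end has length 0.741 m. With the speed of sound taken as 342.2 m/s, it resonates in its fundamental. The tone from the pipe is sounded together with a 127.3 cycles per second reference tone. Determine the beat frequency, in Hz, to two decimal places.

11.85 Hz

Closed pipe (odd harmonics): f_n = n·v/(4L) = 1·342.2/(4·0.741) = 115.4521 Hz.
f_beat = |115.4521 − 127.3| = 11.85 Hz.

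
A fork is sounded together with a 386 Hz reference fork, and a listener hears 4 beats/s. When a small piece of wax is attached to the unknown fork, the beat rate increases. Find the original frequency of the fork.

382 Hz

|f − 386| = 4, so the fork was at either 382 Hz or 390 Hz.
Loading a fork with wax lowers its frequency; the adjustment lowers the fork's frequency.
The beat rate rose, so the adjustment moved the fork further from 386 Hz — it was already below the reference.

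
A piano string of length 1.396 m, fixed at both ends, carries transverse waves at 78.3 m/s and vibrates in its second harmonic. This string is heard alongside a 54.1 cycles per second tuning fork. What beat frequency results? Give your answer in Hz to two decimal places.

1.99 Hz

For a string fixed at both ends, f_n = n·v/(2L) = 2·78.3/(2·1.396) = 56.0888 Hz.
f_beat = |56.0888 − 54.1| = 1.99 Hz.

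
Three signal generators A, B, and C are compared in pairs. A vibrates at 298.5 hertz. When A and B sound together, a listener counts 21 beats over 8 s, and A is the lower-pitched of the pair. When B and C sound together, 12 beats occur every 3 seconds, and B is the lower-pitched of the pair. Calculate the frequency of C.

305.125 Hz

A–B: Beat frequency = 21/8 = 2.625 Hz.
B is above A, so f_B = 298.5 + 2.625 = 301.125 Hz.
B–C: Beat frequency = 12/3 = 4 Hz.
C is above B, so f_C = 301.125 + 4 = 305.125 Hz.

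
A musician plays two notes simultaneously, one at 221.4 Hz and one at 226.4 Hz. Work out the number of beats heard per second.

The beat frequency equals the magnitude of the frequency difference.
|221.4 − 226.4| = 5 Hz.

5 Hz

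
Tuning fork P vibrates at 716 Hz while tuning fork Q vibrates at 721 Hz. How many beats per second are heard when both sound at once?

Beats arise from superposition of two nearby frequencies; the beat rate is |f₁ − f₂|.
|716 − 721| = 5 Hz.

5 Hz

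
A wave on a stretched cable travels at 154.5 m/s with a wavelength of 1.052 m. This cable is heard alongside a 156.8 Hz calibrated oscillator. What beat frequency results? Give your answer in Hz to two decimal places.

Source frequency f = v/λ = 154.5/1.052 = 146.8631 Hz.
f_beat = |146.8631 − 156.8| = 9.94 Hz.

9.94 Hz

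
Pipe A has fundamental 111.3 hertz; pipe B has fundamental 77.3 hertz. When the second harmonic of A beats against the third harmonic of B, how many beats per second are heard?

9.3 Hz

Second harmonic of the first: 2·111.3 = 222.6 Hz.
Third harmonic of the second: 3·77.3 = 231.9 Hz.
f_beat = |222.6 − 231.9| = 9.3 Hz.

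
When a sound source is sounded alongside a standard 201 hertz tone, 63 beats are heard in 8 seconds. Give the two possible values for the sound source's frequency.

Beat frequency = 63/8 = 7.875 Hz.
|f − 201| = 7.875, so f = 201 ± 7.875.

193.125 Hz or 208.875 Hz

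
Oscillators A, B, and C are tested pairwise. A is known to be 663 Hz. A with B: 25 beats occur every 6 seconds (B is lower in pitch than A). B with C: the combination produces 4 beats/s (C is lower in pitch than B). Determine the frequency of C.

654.8333 Hz

A–B: Beat frequency = 25/6 = 4.1667 Hz.
B is below A, so f_B = 663 − 4.1667 = 658.8333 Hz.
C is below B, so f_C = 658.8333 − 4 = 654.8333 Hz.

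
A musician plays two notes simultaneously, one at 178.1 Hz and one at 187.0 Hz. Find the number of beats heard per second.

8.9 Hz

The beat frequency equals the magnitude of the frequency difference.
|178.1 − 187.0| = 8.9 Hz.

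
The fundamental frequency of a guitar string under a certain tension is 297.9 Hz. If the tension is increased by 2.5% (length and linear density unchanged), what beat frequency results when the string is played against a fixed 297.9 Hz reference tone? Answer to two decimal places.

3.70 Hz

For a string, f ∝ √T, so the new frequency is 297.9·√1.025 = 301.6008 Hz.
f_beat = |301.6008 − 297.9| = 3.70 Hz.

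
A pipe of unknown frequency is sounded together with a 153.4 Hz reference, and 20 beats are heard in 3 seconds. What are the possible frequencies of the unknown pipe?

146.7333 Hz or 160.0667 Hz

Beat frequency = 20/3 = 6.6667 Hz.
|f − 153.4| = 6.6667, so f = 153.4 ± 6.6667.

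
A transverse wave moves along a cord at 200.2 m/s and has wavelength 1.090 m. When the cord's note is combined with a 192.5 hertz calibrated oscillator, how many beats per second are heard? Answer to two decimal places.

Source frequency f = v/λ = 200.2/1.090 = 183.6697 Hz.
f_beat = |183.6697 − 192.5| = 8.83 Hz.

8.83 Hz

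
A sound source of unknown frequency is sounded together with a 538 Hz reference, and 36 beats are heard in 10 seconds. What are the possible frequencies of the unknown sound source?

534.4 Hz or 541.6 Hz

Beat frequency = 36/10 = 3.6 Hz.
|f − 538| = 3.6, so f = 538 ± 3.6.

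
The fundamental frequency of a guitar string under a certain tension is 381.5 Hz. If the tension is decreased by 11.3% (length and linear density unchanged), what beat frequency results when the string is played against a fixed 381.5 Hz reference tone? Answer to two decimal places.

22.20 Hz

For a string, f ∝ √T, so the new frequency is 381.5·√0.887 = 359.2993 Hz.
f_beat = |359.2993 − 381.5| = 22.20 Hz.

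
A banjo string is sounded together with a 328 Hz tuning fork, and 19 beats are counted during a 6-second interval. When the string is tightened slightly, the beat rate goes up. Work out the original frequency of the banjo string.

331.1667 Hz

Beat frequency = 19/6 = 3.1667 Hz.
|f − 328| = 3.1667, so the banjo string was at either 324.8333 Hz or 331.1667 Hz.
Increasing tension raises a string's frequency; the adjustment raises the banjo string's frequency.
The beat rate rose, so the adjustment moved the banjo string further from 328 Hz — it was already above the reference.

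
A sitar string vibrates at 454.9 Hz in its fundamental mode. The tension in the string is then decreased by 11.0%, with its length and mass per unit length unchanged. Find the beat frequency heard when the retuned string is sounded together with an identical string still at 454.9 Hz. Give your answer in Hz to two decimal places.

For a string, f ∝ √T, so the new frequency is 454.9·√0.890 = 429.1518 Hz.
f_beat = |429.1518 − 454.9| = 25.75 Hz.

25.75 Hz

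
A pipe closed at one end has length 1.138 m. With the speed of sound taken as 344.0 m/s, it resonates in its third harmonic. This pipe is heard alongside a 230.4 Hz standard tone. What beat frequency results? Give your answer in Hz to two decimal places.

3.69 Hz

Closed pipe (odd harmonics): f_n = n·v/(4L) = 3·344.0/(4·1.138) = 226.7135 Hz.
f_beat = |226.7135 − 230.4| = 3.69 Hz.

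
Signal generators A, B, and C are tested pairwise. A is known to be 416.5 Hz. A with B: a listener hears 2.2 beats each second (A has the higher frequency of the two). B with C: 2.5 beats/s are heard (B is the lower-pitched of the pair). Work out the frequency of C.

416.8 Hz

B is below A, so f_B = 416.5 − 2.2 = 414.3 Hz.
C is above B, so f_C = 414.3 + 2.5 = 416.8 Hz.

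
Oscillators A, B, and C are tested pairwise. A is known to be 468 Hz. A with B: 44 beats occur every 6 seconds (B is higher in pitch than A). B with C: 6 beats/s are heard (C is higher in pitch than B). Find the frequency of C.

481.3333 Hz

A–B: Beat frequency = 44/6 = 7.3333 Hz.
B is above A, so f_B = 468 + 7.3333 = 475.3333 Hz.
C is above B, so f_C = 475.3333 + 6 = 481.3333 Hz.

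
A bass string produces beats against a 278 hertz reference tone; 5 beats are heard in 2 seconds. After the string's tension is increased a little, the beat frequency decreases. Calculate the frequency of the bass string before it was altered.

Beat frequency = 5/2 = 2.5 Hz.
|f − 278| = 2.5, so the bass string was at either 275.5 Hz or 280.5 Hz.
Higher tension means higher frequency; the adjustment raises the bass string's frequency.
The beat rate fell, so the adjustment moved the bass string toward 278 Hz — it must have started below the reference.

275.5 Hz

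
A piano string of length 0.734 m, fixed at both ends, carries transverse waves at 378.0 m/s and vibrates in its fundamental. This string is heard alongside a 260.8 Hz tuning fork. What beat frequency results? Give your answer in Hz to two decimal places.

3.31 Hz

For a string fixed at both ends, f_n = n·v/(2L) = 1·378.0/(2·0.734) = 257.4932 Hz.
f_beat = |257.4932 − 260.8| = 3.31 Hz.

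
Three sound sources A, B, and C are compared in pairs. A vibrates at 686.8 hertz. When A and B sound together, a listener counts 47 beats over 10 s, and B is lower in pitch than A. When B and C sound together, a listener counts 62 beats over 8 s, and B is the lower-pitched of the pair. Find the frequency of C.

A–B: Beat frequency = 47/10 = 4.7 Hz.
B is below A, so f_B = 686.8 − 4.7 = 682.1 Hz.
B–C: Beat frequency = 62/8 = 7.75 Hz.
C is above B, so f_C = 682.1 + 7.75 = 689.85 Hz.

689.85 Hz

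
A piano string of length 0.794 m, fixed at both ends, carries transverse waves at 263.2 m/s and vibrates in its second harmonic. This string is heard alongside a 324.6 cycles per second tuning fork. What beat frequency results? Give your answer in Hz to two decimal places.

For a string fixed at both ends, f_n = n·v/(2L) = 2·263.2/(2·0.794) = 331.4861 Hz.
f_beat = |331.4861 − 324.6| = 6.89 Hz.

6.89 Hz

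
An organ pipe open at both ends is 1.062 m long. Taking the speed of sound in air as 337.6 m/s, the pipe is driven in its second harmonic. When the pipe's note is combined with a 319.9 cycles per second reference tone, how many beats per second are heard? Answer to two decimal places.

2.01 Hz

Open pipe: f_n = n·v/(2L) = 2·337.6/(2·1.062) = 317.8908 Hz.
f_beat = |317.8908 − 319.9| = 2.01 Hz.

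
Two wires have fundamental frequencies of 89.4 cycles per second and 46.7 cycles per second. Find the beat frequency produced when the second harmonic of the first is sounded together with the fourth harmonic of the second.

Second harmonic of the first: 2·89.4 = 178.8 Hz.
Fourth harmonic of the second: 4·46.7 = 186.8 Hz.
f_beat = |178.8 − 186.8| = 8.0 Hz.

8.0 Hz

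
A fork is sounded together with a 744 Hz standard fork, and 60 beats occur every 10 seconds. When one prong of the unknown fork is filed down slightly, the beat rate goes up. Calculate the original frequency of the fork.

750 Hz

Beat frequency = 60/10 = 6 Hz.
|f − 744| = 6, so the fork was at either 738 Hz or 750 Hz.
Filing a prong removes mass and raises the fork's frequency; the adjustment raises the fork's frequency.
The beat rate rose, so the adjustment moved the fork further from 744 Hz — it was already above the reference.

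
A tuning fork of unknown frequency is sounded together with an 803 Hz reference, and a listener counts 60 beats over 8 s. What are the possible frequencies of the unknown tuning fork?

Beat frequency = 60/8 = 7.5 Hz.
|f − 803| = 7.5, so f = 803 ± 7.5.

795.5 Hz or 810.5 Hz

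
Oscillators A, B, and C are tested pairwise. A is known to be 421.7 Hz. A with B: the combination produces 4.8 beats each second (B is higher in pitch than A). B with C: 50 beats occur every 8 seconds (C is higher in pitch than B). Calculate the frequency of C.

B is above A, so f_B = 421.7 + 4.8 = 426.5 Hz.
B–C: Beat frequency = 50/8 = 6.25 Hz.
C is above B, so f_C = 426.5 + 6.25 = 432.75 Hz.

432.75 Hz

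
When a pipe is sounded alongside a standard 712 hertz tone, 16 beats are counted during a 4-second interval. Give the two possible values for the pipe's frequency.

708 Hz or 716 Hz

Beat frequency = 16/4 = 4 Hz.
|f − 712| = 4, so f = 712 ± 4.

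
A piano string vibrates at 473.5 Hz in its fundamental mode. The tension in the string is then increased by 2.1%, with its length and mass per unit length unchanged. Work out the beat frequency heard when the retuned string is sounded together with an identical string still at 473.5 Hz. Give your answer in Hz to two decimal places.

4.95 Hz

For a string, f ∝ √T, so the new frequency is 473.5·√1.021 = 478.4459 Hz.
f_beat = |478.4459 − 473.5| = 4.95 Hz.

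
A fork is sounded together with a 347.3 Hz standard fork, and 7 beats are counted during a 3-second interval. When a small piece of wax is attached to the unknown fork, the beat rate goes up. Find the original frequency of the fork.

344.9667 Hz

Beat frequency = 7/3 = 2.3333 Hz.
|f − 347.3| = 2.3333, so the fork was at either 344.9667 Hz or 349.6333 Hz.
Loading a fork with wax lowers its frequency; the adjustment lowers the fork's frequency.
The beat rate rose, so the adjustment moved the fork further from 347.3 Hz — it was already below the reference.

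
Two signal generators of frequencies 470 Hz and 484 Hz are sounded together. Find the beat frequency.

Beats arise from superposition of two nearby frequencies; the beat rate is |f₁ − f₂|.
|470 − 484| = 14 Hz.

14 Hz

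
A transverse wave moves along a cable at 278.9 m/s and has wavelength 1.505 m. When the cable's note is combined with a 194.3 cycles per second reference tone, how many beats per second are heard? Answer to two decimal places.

Source frequency f = v/λ = 278.9/1.505 = 185.3156 Hz.
f_beat = |185.3156 − 194.3| = 8.98 Hz.

8.98 Hz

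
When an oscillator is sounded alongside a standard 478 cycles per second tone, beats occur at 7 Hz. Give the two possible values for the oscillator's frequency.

|f − 478| = 7, so f = 478 ± 7.

471 Hz or 485 Hz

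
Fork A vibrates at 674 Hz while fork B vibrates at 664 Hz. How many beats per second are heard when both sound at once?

f_beat = |f₁ − f₂|.
|674 − 664| = 10 Hz.

10 Hz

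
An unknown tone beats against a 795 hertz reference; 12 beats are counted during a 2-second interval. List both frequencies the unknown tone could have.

Beat frequency = 12/2 = 6 Hz.
|f − 795| = 6, so f = 795 ± 6.

789 Hz or 801 Hz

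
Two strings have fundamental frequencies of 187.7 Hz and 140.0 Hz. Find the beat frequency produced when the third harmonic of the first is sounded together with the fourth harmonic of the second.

Third harmonic of the first: 3·187.7 = 563.1 Hz.
Fourth harmonic of the second: 4·140.0 = 560.0 Hz.
f_beat = |563.1 − 560.0| = 3.1 Hz.

3.1 Hz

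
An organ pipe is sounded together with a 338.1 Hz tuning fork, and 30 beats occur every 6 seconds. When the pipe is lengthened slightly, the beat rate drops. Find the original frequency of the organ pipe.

Beat frequency = 30/6 = 5 Hz.
|f − 338.1| = 5, so the organ pipe was at either 333.1 Hz or 343.1 Hz.
A longer pipe has a lower fundamental; the adjustment lowers the organ pipe's frequency.
The beat rate fell, so the adjustment moved the organ pipe toward 338.1 Hz — it must have started above the reference.

343.1 Hz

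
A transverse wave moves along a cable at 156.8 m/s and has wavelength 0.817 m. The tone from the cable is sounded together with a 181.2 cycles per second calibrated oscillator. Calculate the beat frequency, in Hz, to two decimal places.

10.72 Hz

Source frequency f = v/λ = 156.8/0.817 = 191.9217 Hz.
f_beat = |191.9217 − 181.2| = 10.72 Hz.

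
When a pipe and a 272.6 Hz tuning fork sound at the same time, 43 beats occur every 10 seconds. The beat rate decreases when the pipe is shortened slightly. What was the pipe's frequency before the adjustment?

268.3 Hz

Beat frequency = 43/10 = 4.3 Hz.
|f − 272.6| = 4.3, so the pipe was at either 268.3 Hz or 276.9 Hz.
A shorter pipe has a higher fundamental; the adjustment raises the pipe's frequency.
The beat rate fell, so the adjustment moved the pipe toward 272.6 Hz — it must have started below the reference.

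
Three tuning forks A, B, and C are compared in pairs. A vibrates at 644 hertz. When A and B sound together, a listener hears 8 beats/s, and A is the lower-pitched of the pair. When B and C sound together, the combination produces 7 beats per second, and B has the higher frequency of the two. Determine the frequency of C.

B is above A, so f_B = 644 + 8 = 652 Hz.
C is below B, so f_C = 652 − 7 = 645 Hz.

645 Hz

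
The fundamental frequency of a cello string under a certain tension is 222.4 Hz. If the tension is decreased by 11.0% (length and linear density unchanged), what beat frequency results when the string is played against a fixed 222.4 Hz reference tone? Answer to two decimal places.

12.59 Hz

For a string, f ∝ √T, so the new frequency is 222.4·√0.890 = 209.8117 Hz.
f_beat = |209.8117 − 222.4| = 12.59 Hz.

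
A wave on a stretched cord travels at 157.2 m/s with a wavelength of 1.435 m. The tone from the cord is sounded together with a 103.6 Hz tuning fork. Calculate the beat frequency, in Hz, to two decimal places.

Source frequency f = v/λ = 157.2/1.435 = 109.5470 Hz.
f_beat = |109.5470 − 103.6| = 5.95 Hz.

5.95 Hz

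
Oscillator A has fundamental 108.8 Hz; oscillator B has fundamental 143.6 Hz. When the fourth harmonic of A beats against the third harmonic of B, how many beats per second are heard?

4.4 Hz

Fourth harmonic of the first: 4·108.8 = 435.2 Hz.
Third harmonic of the second: 3·143.6 = 430.8 Hz.
f_beat = |435.2 − 430.8| = 4.4 Hz.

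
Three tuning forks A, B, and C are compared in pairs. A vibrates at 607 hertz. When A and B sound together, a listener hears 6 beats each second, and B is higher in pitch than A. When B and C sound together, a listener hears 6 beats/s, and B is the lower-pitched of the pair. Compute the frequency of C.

B is above A, so f_B = 607 + 6 = 613 Hz.
C is above B, so f_C = 613 + 6 = 619 Hz.

619 Hz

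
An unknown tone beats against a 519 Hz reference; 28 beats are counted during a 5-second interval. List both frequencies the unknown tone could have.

Beat frequency = 28/5 = 5.6 Hz.
|f − 519| = 5.6, so f = 519 ± 5.6.

513.4 Hz or 524.6 Hz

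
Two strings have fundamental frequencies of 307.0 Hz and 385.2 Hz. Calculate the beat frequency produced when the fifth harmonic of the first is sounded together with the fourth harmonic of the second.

5.8 Hz

Fifth harmonic of the first: 5·307.0 = 1535.0 Hz.
Fourth harmonic of the second: 4·385.2 = 1540.8 Hz.
f_beat = |1535.0 − 1540.8| = 5.8 Hz.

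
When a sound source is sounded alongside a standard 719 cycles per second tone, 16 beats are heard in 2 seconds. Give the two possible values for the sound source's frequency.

Beat frequency = 16/2 = 8 Hz.
|f − 719| = 8, so f = 719 ± 8.

711 Hz or 727 Hz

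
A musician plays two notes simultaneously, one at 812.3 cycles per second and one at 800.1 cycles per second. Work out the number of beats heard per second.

f_beat = |f₁ − f₂|.
|812.3 − 800.1| = 12.2 Hz.

12.2 Hz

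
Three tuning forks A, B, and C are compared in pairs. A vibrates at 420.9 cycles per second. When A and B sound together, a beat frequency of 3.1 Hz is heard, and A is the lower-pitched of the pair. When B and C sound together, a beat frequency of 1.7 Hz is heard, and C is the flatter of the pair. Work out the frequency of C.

422.3 Hz

B is above A, so f_B = 420.9 + 3.1 = 424 Hz.
C is below B, so f_C = 424 − 1.7 = 422.3 Hz.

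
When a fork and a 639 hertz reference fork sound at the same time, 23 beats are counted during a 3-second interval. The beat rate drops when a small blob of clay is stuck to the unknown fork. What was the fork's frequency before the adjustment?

Beat frequency = 23/3 = 7.6667 Hz.
|f − 639| = 7.6667, so the fork was at either 631.3333 Hz or 646.6667 Hz.
Adding mass to a fork lowers its frequency; the adjustment lowers the fork's frequency.
The beat rate fell, so the adjustment moved the fork toward 639 Hz — it must have started above the reference.

646.6667 Hz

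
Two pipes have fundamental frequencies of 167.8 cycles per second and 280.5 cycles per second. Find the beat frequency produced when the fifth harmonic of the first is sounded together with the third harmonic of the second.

2.5 Hz

Fifth harmonic of the first: 5·167.8 = 839.0 Hz.
Third harmonic of the second: 3·280.5 = 841.5 Hz.
f_beat = |839.0 − 841.5| = 2.5 Hz.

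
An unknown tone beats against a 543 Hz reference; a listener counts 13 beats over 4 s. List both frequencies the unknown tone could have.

539.75 Hz or 546.25 Hz

Beat frequency = 13/4 = 3.25 Hz.
|f − 543| = 3.25, so f = 543 ± 3.25.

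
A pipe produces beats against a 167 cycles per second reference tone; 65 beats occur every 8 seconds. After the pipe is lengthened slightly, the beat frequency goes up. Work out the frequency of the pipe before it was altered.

Beat frequency = 65/8 = 8.125 Hz.
|f − 167| = 8.125, so the pipe was at either 158.875 Hz or 175.125 Hz.
A longer pipe has a lower fundamental; the adjustment lowers the pipe's frequency.
The beat rate rose, so the adjustment moved the pipe further from 167 Hz — it was already below the reference.

158.875 Hz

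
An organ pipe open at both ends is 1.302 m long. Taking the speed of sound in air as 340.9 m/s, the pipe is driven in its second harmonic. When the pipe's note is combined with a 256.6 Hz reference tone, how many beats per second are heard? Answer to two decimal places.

Open pipe: f_n = n·v/(2L) = 2·340.9/(2·1.302) = 261.8280 Hz.
f_beat = |261.8280 − 256.6| = 5.23 Hz.

5.23 Hz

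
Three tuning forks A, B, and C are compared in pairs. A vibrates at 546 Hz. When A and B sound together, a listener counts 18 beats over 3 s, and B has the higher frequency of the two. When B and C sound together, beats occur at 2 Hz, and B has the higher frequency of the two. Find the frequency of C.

550 Hz

A–B: Beat frequency = 18/3 = 6 Hz.
B is above A, so f_B = 546 + 6 = 552 Hz.
C is below B, so f_C = 552 − 2 = 550 Hz.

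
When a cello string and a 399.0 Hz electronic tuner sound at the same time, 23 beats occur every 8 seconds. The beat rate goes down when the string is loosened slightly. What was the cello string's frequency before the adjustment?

401.875 Hz

Beat frequency = 23/8 = 2.875 Hz.
|f − 399.0| = 2.875, so the cello string was at either 396.125 Hz or 401.875 Hz.
Reducing tension lowers a string's frequency; the adjustment lowers the cello string's frequency.
The beat rate fell, so the adjustment moved the cello string toward 399.0 Hz — it must have started above the reference.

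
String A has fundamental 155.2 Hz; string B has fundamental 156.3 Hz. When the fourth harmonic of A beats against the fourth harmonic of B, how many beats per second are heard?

Fourth harmonic of the first: 4·155.2 = 620.8 Hz.
Fourth harmonic of the second: 4·156.3 = 625.2 Hz.
f_beat = |620.8 − 625.2| = 4.4 Hz.

4.4 Hz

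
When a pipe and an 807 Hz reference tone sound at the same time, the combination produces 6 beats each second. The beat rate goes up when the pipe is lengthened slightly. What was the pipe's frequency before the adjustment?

801 Hz

|f − 807| = 6, so the pipe was at either 801 Hz or 813 Hz.
A longer pipe has a lower fundamental; the adjustment lowers the pipe's frequency.
The beat rate rose, so the adjustment moved the pipe further from 807 Hz — it was already below the reference.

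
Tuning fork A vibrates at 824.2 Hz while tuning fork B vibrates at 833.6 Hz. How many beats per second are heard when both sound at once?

9.4 Hz

f_beat = |f₁ − f₂|.
|824.2 − 833.6| = 9.4 Hz.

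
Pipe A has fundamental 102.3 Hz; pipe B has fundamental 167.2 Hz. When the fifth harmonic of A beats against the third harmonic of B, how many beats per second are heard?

9.9 Hz

Fifth harmonic of the first: 5·102.3 = 511.5 Hz.
Third harmonic of the second: 3·167.2 = 501.6 Hz.
f_beat = |511.5 − 501.6| = 9.9 Hz.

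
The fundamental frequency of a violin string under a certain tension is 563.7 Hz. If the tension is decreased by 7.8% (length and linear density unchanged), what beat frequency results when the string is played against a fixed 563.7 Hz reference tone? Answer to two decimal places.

For a string, f ∝ √T, so the new frequency is 563.7·√0.922 = 541.2694 Hz.
f_beat = |541.2694 − 563.7| = 22.43 Hz.

22.43 Hz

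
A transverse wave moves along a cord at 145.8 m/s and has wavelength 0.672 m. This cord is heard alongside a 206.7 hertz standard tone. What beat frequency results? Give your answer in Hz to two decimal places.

Source frequency f = v/λ = 145.8/0.672 = 216.9643 Hz.
f_beat = |216.9643 − 206.7| = 10.26 Hz.

10.26 Hz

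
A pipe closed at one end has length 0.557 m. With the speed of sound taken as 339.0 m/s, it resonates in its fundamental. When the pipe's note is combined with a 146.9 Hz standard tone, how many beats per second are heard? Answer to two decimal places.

Closed pipe (odd harmonics): f_n = n·v/(4L) = 1·339.0/(4·0.557) = 152.1544 Hz.
f_beat = |152.1544 − 146.9| = 5.25 Hz.

5.25 Hz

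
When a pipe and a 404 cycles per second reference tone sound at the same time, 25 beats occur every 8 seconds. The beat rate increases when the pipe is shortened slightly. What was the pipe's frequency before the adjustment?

407.125 Hz

Beat frequency = 25/8 = 3.125 Hz.
|f − 404| = 3.125, so the pipe was at either 400.875 Hz or 407.125 Hz.
A shorter pipe has a higher fundamental; the adjustment raises the pipe's frequency.
The beat rate rose, so the adjustment moved the pipe further from 404 Hz — it was already above the reference.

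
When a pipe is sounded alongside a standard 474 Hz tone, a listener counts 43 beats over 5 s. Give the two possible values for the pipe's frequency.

465.4 Hz or 482.6 Hz

Beat frequency = 43/5 = 8.6 Hz.
|f − 474| = 8.6, so f = 474 ± 8.6.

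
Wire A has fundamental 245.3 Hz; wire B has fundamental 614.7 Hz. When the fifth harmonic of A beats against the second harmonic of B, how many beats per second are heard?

2.9 Hz

Fifth harmonic of the first: 5·245.3 = 1226.5 Hz.
Second harmonic of the second: 2·614.7 = 1229.4 Hz.
f_beat = |1226.5 − 1229.4| = 2.9 Hz.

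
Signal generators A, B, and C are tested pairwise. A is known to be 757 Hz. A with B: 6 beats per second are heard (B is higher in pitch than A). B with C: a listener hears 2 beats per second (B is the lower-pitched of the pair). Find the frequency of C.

B is above A, so f_B = 757 + 6 = 763 Hz.
C is above B, so f_C = 763 + 2 = 765 Hz.

765 Hz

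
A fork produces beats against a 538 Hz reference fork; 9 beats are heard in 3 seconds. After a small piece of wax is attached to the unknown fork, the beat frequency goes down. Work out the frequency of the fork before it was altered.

Beat frequency = 9/3 = 3 Hz.
|f − 538| = 3, so the fork was at either 535 Hz or 541 Hz.
Loading a fork with wax lowers its frequency; the adjustment lowers the fork's frequency.
The beat rate fell, so the adjustment moved the fork toward 538 Hz — it must have started above the reference.

541 Hz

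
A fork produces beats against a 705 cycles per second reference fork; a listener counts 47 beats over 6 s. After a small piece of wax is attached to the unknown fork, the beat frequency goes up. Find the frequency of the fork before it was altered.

697.1667 Hz

Beat frequency = 47/6 = 7.8333 Hz.
|f − 705| = 7.8333, so the fork was at either 697.1667 Hz or 712.8333 Hz.
Loading a fork with wax lowers its frequency; the adjustment lowers the fork's frequency.
The beat rate rose, so the adjustment moved the fork further from 705 Hz — it was already below the reference.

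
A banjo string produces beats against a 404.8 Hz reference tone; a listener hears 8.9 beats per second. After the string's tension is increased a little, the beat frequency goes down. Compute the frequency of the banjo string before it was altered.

395.9 Hz

|f − 404.8| = 8.9, so the banjo string was at either 395.9 Hz or 413.7 Hz.
Higher tension means higher frequency; the adjustment raises the banjo string's frequency.
The beat rate fell, so the adjustment moved the banjo string toward 404.8 Hz — it must have started below the reference.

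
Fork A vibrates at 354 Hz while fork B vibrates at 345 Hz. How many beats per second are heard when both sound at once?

Beats arise from superposition of two nearby frequencies; the beat rate is |f₁ − f₂|.
|354 − 345| = 9 Hz.

9 Hz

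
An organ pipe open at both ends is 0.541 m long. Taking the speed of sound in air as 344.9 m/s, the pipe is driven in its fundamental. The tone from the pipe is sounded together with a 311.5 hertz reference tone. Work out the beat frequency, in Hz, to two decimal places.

7.26 Hz

Open pipe: f_n = n·v/(2L) = 1·344.9/(2·0.541) = 318.7616 Hz.
f_beat = |318.7616 − 311.5| = 7.26 Hz.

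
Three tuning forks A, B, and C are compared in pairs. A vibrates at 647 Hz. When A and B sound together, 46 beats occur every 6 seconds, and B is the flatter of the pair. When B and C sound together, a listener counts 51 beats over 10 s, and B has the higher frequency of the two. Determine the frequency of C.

634.2333 Hz

A–B: Beat frequency = 46/6 = 7.6667 Hz.
B is below A, so f_B = 647 − 7.6667 = 639.3333 Hz.
B–C: Beat frequency = 51/10 = 5.1 Hz.
C is below B, so f_C = 639.3333 − 5.1 = 634.2333 Hz.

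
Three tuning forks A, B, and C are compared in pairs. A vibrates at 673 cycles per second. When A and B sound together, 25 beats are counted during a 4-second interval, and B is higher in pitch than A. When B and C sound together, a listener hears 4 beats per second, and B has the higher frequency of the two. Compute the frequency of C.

A–B: Beat frequency = 25/4 = 6.25 Hz.
B is above A, so f_B = 673 + 6.25 = 679.25 Hz.
C is below B, so f_C = 679.25 − 4 = 675.25 Hz.

675.25 Hz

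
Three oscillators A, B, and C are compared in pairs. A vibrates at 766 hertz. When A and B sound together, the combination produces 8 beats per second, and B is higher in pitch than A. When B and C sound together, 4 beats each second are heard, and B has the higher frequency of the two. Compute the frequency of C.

B is above A, so f_B = 766 + 8 = 774 Hz.
C is below B, so f_C = 774 − 4 = 770 Hz.

770 Hz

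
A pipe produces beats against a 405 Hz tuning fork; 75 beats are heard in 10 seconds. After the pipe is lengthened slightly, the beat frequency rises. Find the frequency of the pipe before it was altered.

397.5 Hz

Beat frequency = 75/10 = 7.5 Hz.
|f − 405| = 7.5, so the pipe was at either 397.5 Hz or 412.5 Hz.
A longer pipe has a lower fundamental; the adjustment lowers the pipe's frequency.
The beat rate rose, so the adjustment moved the pipe further from 405 Hz — it was already below the reference.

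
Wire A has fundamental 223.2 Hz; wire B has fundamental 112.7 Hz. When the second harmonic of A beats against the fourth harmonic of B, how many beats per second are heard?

Second harmonic of the first: 2·223.2 = 446.4 Hz.
Fourth harmonic of the second: 4·112.7 = 450.8 Hz.
f_beat = |446.4 − 450.8| = 4.4 Hz.

4.4 Hz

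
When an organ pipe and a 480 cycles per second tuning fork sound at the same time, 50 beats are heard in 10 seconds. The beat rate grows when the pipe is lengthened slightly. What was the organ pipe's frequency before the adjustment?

475 Hz

Beat frequency = 50/10 = 5 Hz.
|f − 480| = 5, so the organ pipe was at either 475 Hz or 485 Hz.
A longer pipe has a lower fundamental; the adjustment lowers the organ pipe's frequency.
The beat rate rose, so the adjustment moved the organ pipe further from 480 Hz — it was already below the reference.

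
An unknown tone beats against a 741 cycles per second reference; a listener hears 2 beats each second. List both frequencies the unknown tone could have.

739 Hz or 743 Hz

|f − 741| = 2, so f = 741 ± 2.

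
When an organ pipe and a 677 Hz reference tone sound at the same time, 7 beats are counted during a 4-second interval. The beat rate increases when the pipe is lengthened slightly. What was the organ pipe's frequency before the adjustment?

675.25 Hz

Beat frequency = 7/4 = 1.75 Hz.
|f − 677| = 1.75, so the organ pipe was at either 675.25 Hz or 678.75 Hz.
A longer pipe has a lower fundamental; the adjustment lowers the organ pipe's frequency.
The beat rate rose, so the adjustment moved the organ pipe further from 677 Hz — it was already below the reference.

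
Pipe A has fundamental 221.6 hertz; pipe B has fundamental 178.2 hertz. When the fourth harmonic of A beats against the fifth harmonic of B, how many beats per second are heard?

4.6 Hz

Fourth harmonic of the first: 4·221.6 = 886.4 Hz.
Fifth harmonic of the second: 5·178.2 = 891.0 Hz.
f_beat = |886.4 − 891.0| = 4.6 Hz.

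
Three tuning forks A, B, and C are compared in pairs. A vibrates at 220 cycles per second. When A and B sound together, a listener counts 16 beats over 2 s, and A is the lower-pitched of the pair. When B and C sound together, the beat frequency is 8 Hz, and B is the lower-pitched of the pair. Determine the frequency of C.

236 Hz

A–B: Beat frequency = 16/2 = 8 Hz.
B is above A, so f_B = 220 + 8 = 228 Hz.
C is above B, so f_C = 228 + 8 = 236 Hz.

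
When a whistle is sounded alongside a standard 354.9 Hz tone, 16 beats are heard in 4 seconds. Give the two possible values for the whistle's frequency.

Beat frequency = 16/4 = 4 Hz.
|f − 354.9| = 4, so f = 354.9 ± 4.

350.9 Hz or 358.9 Hz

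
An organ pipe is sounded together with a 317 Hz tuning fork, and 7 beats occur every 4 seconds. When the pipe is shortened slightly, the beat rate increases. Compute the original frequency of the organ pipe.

318.75 Hz

Beat frequency = 7/4 = 1.75 Hz.
|f − 317| = 1.75, so the organ pipe was at either 315.25 Hz or 318.75 Hz.
A shorter pipe has a higher fundamental; the adjustment raises the organ pipe's frequency.
The beat rate rose, so the adjustment moved the organ pipe further from 317 Hz — it was already above the reference.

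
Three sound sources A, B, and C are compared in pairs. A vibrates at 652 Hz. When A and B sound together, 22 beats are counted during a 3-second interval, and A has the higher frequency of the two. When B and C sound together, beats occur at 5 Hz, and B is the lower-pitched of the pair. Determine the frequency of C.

A–B: Beat frequency = 22/3 = 7.3333 Hz.
B is below A, so f_B = 652 − 7.3333 = 644.6667 Hz.
C is above B, so f_C = 644.6667 + 5 = 649.6667 Hz.

649.6667 Hz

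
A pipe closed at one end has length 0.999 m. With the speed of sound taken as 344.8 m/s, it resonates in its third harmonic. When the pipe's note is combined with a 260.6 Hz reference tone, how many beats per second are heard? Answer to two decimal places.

Closed pipe (odd harmonics): f_n = n·v/(4L) = 3·344.8/(4·0.999) = 258.8589 Hz.
f_beat = |258.8589 − 260.6| = 1.74 Hz.

1.74 Hz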